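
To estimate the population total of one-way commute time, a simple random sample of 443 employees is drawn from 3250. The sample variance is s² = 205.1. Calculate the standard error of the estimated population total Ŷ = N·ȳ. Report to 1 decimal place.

Var(Ŷ) = N²·Var(ȳ) = N²·(1 − n/N)·s²/n.
f = 443/3250 = 0.13630769; Var(ȳ) = 0.86369231·205.1/443 = 0.39987199.
Var(Ŷ) = 3250² · 0.39987199 = 4.2236479 × 10^6.
SE(Ŷ) = √(4.2236479 × 10^6) = 2055.2.

2055.2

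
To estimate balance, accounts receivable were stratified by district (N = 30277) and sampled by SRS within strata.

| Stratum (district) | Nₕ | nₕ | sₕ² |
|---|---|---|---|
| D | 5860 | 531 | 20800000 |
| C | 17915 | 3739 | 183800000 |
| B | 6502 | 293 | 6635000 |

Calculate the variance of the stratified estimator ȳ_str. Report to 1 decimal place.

15950.4

Var(ȳ_str) = Σₕ Wₕ²(1 − fₕ)sₕ²/nₕ with Wₕ = Nₕ/N, N = 30277.
D: Wₕ = 0.19354626; term = 0.19354626²·(1 − 0.09061433)·20800000/531 = 1334.4013.
C: Wₕ = 0.59170327; term = 0.59170327²·(1 − 0.20870779)·183800000/3739 = 13618.676.
B: Wₕ = 0.21475047; term = 0.21475047²·(1 − 0.04506306)·6635000/293 = 997.27803.
Sum = 15950.355.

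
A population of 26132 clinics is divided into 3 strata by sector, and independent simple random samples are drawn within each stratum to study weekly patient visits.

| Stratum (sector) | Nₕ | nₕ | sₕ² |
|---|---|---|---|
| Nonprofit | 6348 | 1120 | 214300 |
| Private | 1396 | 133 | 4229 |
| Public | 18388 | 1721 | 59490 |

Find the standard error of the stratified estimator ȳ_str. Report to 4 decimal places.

4.9894

Var(ȳ_str) = Σₕ Wₕ²(1 − fₕ)sₕ²/nₕ with Wₕ = Nₕ/N, N = 26132.
Nonprofit: Wₕ = 0.24292056; term = 0.24292056²·(1 − 0.17643352)·214300/1120 = 9.2988951.
Private: Wₕ = 0.05342109; term = 0.05342109²·(1 − 0.09527221)·4229/133 = 0.082097421.
Public: Wₕ = 0.70365835; term = 0.70365835²·(1 − 0.09359365)·59490/1721 = 15.513498.
Sum = 24.894491.
SE = √(24.894491) = 4.9894.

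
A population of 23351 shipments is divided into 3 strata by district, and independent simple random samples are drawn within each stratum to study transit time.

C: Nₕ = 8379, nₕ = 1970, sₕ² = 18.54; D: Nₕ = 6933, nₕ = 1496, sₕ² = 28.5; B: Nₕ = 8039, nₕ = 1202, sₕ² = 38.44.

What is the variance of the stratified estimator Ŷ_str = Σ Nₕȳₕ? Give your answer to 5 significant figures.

Var(Ŷ_str) = Σₕ Nₕ²(1 − fₕ)sₕ²/nₕ.
C: 8379²·(1 − 1970/8379)·18.54/1970 = 505389.21.
D: 6933²·(1 − 1496/6933)·28.5/1496 = 718114.67.
B: 8039²·(1 − 1202/8039)·38.44/1202 = 1.7577072 × 10^6.
Sum = 2.9812111 × 10^6.

2.9812 × 10^6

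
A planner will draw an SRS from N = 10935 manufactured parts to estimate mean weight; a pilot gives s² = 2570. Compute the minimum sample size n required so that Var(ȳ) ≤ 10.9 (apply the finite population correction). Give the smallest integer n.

Without fpc, n₀ = s²/D = 2570/10.9 = 235.7798.
With fpc, (1 − n/N)·s²/n ≤ D requires n ≥ n₀/(1 + n₀/N) = 235.7798/(1 + 235.7798/10935) = 230.8032.
Rounding up, n = 231.

231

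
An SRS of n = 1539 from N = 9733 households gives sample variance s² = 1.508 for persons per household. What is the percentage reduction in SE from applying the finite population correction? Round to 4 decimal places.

f = n/N = 1539/9733 = 0.15812185.
SE_no-fpc = √(s²/n) = 0.031302668; SE_fpc = √((1−f)s²/n) = 0.028721425.
Ratio = √(1−f) = 0.91753918. Reduction = 100·(1 − 0.91753918) = 8.2461%.

8.2461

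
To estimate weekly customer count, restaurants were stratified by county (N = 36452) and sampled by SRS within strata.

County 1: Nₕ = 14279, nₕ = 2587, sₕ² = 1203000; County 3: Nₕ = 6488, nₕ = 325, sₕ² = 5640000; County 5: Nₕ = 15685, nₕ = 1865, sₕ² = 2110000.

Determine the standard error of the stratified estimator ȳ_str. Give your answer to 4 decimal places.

Var(ȳ_str) = Σₕ Wₕ²(1 − fₕ)sₕ²/nₕ with Wₕ = Nₕ/N, N = 36452.
County 1: Wₕ = 0.39172062; term = 0.39172062²·(1 − 0.18117515)·1203000/2587 = 58.426931.
County 3: Wₕ = 0.17798749; term = 0.17798749²·(1 − 0.05009248)·5640000/325 = 522.22304.
County 5: Wₕ = 0.43029189; term = 0.43029189²·(1 − 0.11890341)·2110000/1865 = 184.56675.
Sum = 765.21672.
SE = √(765.21672) = 27.6626.

27.6626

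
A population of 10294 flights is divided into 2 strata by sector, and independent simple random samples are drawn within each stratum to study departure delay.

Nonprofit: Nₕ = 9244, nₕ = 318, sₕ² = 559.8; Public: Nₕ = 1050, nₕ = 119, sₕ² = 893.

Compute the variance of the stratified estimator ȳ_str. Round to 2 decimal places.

Var(ȳ_str) = Σₕ Wₕ²(1 − fₕ)sₕ²/nₕ with Wₕ = Nₕ/N, N = 10294.
Nonprofit: Wₕ = 0.89799883; term = 0.89799883²·(1 − 0.03440069)·559.8/318 = 1.3707374.
Public: Wₕ = 0.10200117; term = 0.10200117²·(1 − 0.11333333)·893/119 = 0.069226942.
Sum = 1.4399643.

1.44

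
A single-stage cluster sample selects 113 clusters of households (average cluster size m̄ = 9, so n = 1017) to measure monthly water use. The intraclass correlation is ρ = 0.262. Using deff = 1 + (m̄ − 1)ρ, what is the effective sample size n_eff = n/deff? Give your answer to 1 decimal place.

328.5

deff = 1 + (9 − 1)·0.262 = 1 + 2.096 = 3.096.
n_eff = 1017 / 3.096 = 328.5.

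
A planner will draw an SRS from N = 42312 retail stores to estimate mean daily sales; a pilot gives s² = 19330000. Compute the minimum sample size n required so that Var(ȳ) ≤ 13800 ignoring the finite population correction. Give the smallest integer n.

1401

Without fpc, n₀ = s²/D = 19330000/13800 = 1400.7246.
Rounding up, n = 1401.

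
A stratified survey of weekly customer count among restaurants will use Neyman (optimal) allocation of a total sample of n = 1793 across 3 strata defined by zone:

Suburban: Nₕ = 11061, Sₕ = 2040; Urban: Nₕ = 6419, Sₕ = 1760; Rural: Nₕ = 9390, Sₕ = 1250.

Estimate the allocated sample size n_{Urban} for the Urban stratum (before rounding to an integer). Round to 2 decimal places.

Neyman allocation: nₕ = n·NₕSₕ / Σⱼ NⱼSⱼ.
Σ NⱼSⱼ = 11061·2040 + 6419·1760 + 9390·1250 = 4.559938 × 10^7.
n_{Urban} = 1793·6419·1760 / (4.559938 × 10^7) = 444.22.

444.22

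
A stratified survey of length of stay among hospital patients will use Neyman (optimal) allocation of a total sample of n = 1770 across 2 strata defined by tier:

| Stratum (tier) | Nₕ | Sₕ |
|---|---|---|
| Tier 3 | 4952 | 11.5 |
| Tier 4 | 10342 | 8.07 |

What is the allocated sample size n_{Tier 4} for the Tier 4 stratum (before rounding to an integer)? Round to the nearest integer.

1052

Neyman allocation: nₕ = n·NₕSₕ / Σⱼ NⱼSⱼ.
Σ NⱼSⱼ = 4952·11.5 + 10342·8.07 = 140407.94.
n_{Tier 4} = 1770·10342·8.07 / 140407.94 = 1052.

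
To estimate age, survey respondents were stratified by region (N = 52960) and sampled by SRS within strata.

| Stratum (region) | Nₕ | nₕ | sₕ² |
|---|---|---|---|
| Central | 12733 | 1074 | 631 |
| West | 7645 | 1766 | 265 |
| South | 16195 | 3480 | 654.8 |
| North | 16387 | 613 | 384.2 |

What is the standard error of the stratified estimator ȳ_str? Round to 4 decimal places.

0.3242

Var(ȳ_str) = Σₕ Wₕ²(1 − fₕ)sₕ²/nₕ with Wₕ = Nₕ/N, N = 52960.
Central: Wₕ = 0.24042674; term = 0.24042674²·(1 − 0.08434776)·631/1074 = 0.031097191.
West: Wₕ = 0.14435423; term = 0.14435423²·(1 − 0.23100065)·265/1766 = 0.0024045852.
South: Wₕ = 0.30579683; term = 0.30579683²·(1 − 0.21488114)·654.8/3480 = 0.013814361.
North: Wₕ = 0.30942221; term = 0.30942221²·(1 − 0.03740770)·384.2/613 = 0.057762.
Sum = 0.10507814.
SE = √(0.10507814) = 0.3242.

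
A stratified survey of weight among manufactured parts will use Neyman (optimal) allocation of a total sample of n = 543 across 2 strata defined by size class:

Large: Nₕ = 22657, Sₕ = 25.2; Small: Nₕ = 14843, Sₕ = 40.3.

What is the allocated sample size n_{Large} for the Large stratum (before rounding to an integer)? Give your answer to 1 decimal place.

265.2

Neyman allocation: nₕ = n·NₕSₕ / Σⱼ NⱼSⱼ.
Σ NⱼSⱼ = 22657·25.2 + 14843·40.3 = 1.1691293 × 10^6.
n_{Large} = 543·22657·25.2 / (1.1691293 × 10^6) = 265.2.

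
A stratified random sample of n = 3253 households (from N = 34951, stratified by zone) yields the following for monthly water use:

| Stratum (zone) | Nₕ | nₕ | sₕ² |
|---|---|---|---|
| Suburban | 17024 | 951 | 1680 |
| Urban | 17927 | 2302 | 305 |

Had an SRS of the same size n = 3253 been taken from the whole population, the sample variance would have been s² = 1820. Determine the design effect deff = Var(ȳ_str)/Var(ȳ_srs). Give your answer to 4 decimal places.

0.8397

Var(ȳ_str) = Σ Wₕ²(1−fₕ)sₕ²/nₕ with Wₕ = Nₕ/34951:
  Suburban: (17024/34951)²·(1−951/17024)·1680/951 = 0.39570187
  Urban: (17927/34951)²·(1−2302/17927)·305/2302 = 0.030381062
  → Var(ȳ_str) = 0.42608293.
Var(ȳ_srs) = (1 − 3253/34951)·1820/3253 = 0.50741065.
deff = 0.42608293 / 0.50741065 = 0.8397.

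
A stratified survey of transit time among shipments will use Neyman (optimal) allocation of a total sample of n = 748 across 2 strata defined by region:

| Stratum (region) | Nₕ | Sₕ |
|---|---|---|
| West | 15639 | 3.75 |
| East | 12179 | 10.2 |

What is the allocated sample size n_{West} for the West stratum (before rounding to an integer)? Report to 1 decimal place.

239.9

Neyman allocation: nₕ = n·NₕSₕ / Σⱼ NⱼSⱼ.
Σ NⱼSⱼ = 15639·3.75 + 12179·10.2 = 182872.05.
n_{West} = 748·15639·3.75 / 182872.05 = 239.9.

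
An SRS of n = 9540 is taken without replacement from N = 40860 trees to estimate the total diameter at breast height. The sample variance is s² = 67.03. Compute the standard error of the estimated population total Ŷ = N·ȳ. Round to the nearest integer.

Var(Ŷ) = N²·Var(ȳ) = N²·(1 − n/N)·s²/n.
f = 9540/40860 = 0.23348018; Var(ȳ) = 0.76651982·67.03/9540 = 0.0053857258.
Var(Ŷ) = 40860² · 0.0053857258 = 8.9916825 × 10^6.
SE(Ŷ) = √(8.9916825 × 10^6) = 2999.

2999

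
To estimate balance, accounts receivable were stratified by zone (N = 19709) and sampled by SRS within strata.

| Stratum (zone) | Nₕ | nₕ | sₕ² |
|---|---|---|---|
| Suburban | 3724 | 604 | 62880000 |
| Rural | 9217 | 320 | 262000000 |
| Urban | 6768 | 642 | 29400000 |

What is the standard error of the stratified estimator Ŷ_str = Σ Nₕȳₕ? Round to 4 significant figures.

Var(Ŷ_str) = Σₕ Nₕ²(1 − fₕ)sₕ²/nₕ.
Suburban: 3724²·(1 − 604/3724)·62880000/604 = 1.2095947 × 10^12.
Rural: 9217²·(1 − 320/9217)·262000000/320 = 6.7140488 × 10^13.
Urban: 6768²·(1 − 642/6768)·29400000/642 = 1.8986707 × 10^12.
Sum = 7.0248753 × 10^13.
SE = √(7.0248753 × 10^13) = 8.381 × 10^6.

8.381 × 10^6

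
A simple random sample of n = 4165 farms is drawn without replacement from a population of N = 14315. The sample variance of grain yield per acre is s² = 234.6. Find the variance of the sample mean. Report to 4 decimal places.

0.0399

Under SRS without replacement, Var(ȳ) = (1 − f)·s²/n with f = n/N = 4165/14315 = 0.29095355.
Var(ȳ) = (1 − 0.29095355)·234.6/4165 = 0.70904645·0.056326531 = 0.039938127.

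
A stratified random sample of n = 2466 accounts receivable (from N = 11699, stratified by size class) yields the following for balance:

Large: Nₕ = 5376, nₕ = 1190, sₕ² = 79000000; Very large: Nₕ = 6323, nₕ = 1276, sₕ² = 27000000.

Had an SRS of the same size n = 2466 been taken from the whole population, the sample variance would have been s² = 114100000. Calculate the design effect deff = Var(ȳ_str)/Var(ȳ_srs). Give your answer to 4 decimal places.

Var(ȳ_str) = Σ Wₕ²(1−fₕ)sₕ²/nₕ with Wₕ = Nₕ/11699:
  Large: (5376/11699)²·(1−1190/5376)·79000000/1190 = 10915.437
  Very large: (6323/11699)²·(1−1276/6323)·27000000/1276 = 4933.6927
  → Var(ȳ_str) = 15849.13.
Var(ȳ_srs) = (1 − 2466/11699)·114100000/2466 = 36516.292.
deff = 15849.13 / 36516.292 = 0.4340.

0.4340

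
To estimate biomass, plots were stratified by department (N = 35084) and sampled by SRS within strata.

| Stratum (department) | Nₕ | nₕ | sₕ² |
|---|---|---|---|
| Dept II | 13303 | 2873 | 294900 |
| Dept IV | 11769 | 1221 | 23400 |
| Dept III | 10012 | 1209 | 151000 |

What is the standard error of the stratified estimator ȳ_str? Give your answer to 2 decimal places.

4.74

Var(ȳ_str) = Σₕ Wₕ²(1 − fₕ)sₕ²/nₕ with Wₕ = Nₕ/N, N = 35084.
Dept II: Wₕ = 0.37917569; term = 0.37917569²·(1 − 0.21596632)·294900/2873 = 11.570572.
Dept IV: Wₕ = 0.33545206; term = 0.33545206²·(1 − 0.10374713)·23400/1221 = 1.9328212.
Dept III: Wₕ = 0.28537225; term = 0.28537225²·(1 − 0.12075509)·151000/1209 = 8.9430155.
Sum = 22.446409.
SE = √(22.446409) = 4.74.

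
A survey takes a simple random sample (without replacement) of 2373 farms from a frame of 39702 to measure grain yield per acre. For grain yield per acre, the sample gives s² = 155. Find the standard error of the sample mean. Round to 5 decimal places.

0.24782

Under SRS without replacement, Var(ȳ) = (1 − f)·s²/n with f = n/N = 2373/39702 = 0.05977029.
Var(ȳ) = (1 − 0.05977029)·155/2373 = 0.94022971·0.065318163 = 0.061414077.
SE(ȳ) = √(0.061414077) = 0.24782.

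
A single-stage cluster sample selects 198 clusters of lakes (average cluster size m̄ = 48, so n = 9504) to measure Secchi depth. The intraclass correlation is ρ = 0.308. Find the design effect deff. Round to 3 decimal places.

15.476

deff = 1 + (48 − 1)·0.308 = 1 + 14.476 = 15.476.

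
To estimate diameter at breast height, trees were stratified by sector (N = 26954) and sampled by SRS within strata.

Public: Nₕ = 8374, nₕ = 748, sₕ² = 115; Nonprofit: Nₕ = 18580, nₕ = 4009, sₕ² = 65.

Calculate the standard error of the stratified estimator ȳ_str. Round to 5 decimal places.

0.13984

Var(ȳ_str) = Σₕ Wₕ²(1 − fₕ)sₕ²/nₕ with Wₕ = Nₕ/N, N = 26954.
Public: Wₕ = 0.31067745; term = 0.31067745²·(1 − 0.08932410)·115/748 = 0.013513864.
Nonprofit: Wₕ = 0.68932255; term = 0.68932255²·(1 − 0.21576964)·65/4009 = 0.0060417941.
Sum = 0.019555658.
SE = √(0.019555658) = 0.13984.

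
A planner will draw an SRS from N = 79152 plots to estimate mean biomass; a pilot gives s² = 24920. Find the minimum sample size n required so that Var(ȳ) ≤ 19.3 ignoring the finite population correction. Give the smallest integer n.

1292

Without fpc, n₀ = s²/D = 24920/19.3 = 1291.1917.
Rounding up, n = 1292.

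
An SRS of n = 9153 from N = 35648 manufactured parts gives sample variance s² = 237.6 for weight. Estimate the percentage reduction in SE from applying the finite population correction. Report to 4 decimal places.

13.7887

f = n/N = 9153/35648 = 0.25676055.
SE_no-fpc = √(s²/n) = 0.16111704; SE_fpc = √((1−f)s²/n) = 0.13890116.
Ratio = √(1−f) = 0.86211336. Reduction = 100·(1 − 0.86211336) = 13.7887%.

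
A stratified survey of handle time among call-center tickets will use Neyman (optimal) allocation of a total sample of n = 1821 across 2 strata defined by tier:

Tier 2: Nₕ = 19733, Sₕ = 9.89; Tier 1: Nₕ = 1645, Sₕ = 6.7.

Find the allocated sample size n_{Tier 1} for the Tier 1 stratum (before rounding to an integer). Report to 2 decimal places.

97.34

Neyman allocation: nₕ = n·NₕSₕ / Σⱼ NⱼSⱼ.
Σ NⱼSⱼ = 19733·9.89 + 1645·6.7 = 206180.87.
n_{Tier 1} = 1821·1645·6.7 / 206180.87 = 97.34.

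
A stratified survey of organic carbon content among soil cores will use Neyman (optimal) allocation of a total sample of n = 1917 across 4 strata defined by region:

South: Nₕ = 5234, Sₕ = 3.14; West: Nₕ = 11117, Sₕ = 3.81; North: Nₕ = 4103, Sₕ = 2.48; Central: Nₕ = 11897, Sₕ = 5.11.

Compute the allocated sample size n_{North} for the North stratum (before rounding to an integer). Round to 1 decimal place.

Neyman allocation: nₕ = n·NₕSₕ / Σⱼ NⱼSⱼ.
Σ NⱼSⱼ = 5234·3.14 + 11117·3.81 + 4103·2.48 + 11897·5.11 = 129759.64.
n_{North} = 1917·4103·2.48 / 129759.64 = 150.3.

150.3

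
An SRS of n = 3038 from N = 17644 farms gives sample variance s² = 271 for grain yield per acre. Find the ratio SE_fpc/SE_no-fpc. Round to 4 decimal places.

f = n/N = 3038/17644 = 0.17218318.
SE_no-fpc = √(s²/n) = 0.29866942; SE_fpc = √((1−f)s²/n) = 0.2717427.
Ratio = √(1−f) = 0.90984439.

0.9098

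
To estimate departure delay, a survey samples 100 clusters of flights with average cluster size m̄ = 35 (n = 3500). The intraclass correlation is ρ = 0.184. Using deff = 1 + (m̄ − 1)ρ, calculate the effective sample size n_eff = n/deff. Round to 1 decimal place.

482.4

deff = 1 + (35 − 1)·0.184 = 1 + 6.256 = 7.256.
n_eff = 3500 / 7.256 = 482.4.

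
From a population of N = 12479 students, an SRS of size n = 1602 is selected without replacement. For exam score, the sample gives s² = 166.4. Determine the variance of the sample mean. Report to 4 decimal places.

0.0905

Under SRS without replacement, Var(ȳ) = (1 − f)·s²/n with f = n/N = 1602/12479 = 0.12837567.
Var(ȳ) = (1 − 0.12837567)·166.4/1602 = 0.87162433·0.10387016 = 0.090535761.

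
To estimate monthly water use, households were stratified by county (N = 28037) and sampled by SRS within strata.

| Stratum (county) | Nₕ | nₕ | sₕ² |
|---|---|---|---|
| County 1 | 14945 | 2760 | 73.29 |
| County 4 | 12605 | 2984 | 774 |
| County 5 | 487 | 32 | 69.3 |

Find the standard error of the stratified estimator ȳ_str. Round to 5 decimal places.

0.21628

Var(ȳ_str) = Σₕ Wₕ²(1 − fₕ)sₕ²/nₕ with Wₕ = Nₕ/N, N = 28037.
County 1: Wₕ = 0.53304562; term = 0.53304562²·(1 − 0.18467715)·73.29/2760 = 0.0061516839.
County 4: Wₕ = 0.44958448; term = 0.44958448²·(1 − 0.23673146)·774/2984 = 0.040016778.
County 5: Wₕ = 0.01736990; term = 0.01736990²·(1 − 0.06570842)·69.3/32 = 6.1046466 × 10^-4.
Sum = 0.046778927.
SE = √(0.046778927) = 0.21628.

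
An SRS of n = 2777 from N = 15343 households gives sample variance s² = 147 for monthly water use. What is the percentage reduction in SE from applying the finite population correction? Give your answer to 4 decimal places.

f = n/N = 2777/15343 = 0.18099459.
SE_no-fpc = √(s²/n) = 0.23007569; SE_fpc = √((1−f)s²/n) = 0.20821601.
Ratio = √(1−f) = 0.90498918. Reduction = 100·(1 − 0.90498918) = 9.5011%.

9.5011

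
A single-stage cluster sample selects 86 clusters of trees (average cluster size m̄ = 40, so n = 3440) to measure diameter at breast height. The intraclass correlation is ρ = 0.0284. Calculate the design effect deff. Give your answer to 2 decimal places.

deff = 1 + (40 − 1)·0.0284 = 1 + 1.1076 = 2.1076.

2.11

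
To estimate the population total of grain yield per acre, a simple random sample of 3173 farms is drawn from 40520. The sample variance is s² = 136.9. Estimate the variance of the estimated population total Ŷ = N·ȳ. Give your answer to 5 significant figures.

Var(Ŷ) = N²·Var(ȳ) = N²·(1 − n/N)·s²/n.
f = 3173/40520 = 0.07830701; Var(ȳ) = 0.92169299·136.9/3173 = 0.03976671.
Var(Ŷ) = 40520² · 0.03976671 = 6.5291784 × 10^7.

6.5292 × 10^7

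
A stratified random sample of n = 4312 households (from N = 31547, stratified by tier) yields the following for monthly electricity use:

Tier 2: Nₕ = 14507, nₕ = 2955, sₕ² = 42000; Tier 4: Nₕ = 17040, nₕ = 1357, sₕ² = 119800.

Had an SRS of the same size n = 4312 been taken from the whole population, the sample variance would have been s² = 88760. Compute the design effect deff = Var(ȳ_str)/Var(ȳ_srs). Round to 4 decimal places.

Var(ȳ_str) = Σ Wₕ²(1−fₕ)sₕ²/nₕ with Wₕ = Nₕ/31547:
  Tier 2: (14507/31547)²·(1−2955/14507)·42000/2955 = 2.3933734
  Tier 4: (17040/31547)²·(1−1357/17040)·119800/1357 = 23.706071
  → Var(ȳ_str) = 26.099444.
Var(ȳ_srs) = (1 − 4312/31547)·88760/4312 = 17.770836.
deff = 26.099444 / 17.770836 = 1.4687.

1.4687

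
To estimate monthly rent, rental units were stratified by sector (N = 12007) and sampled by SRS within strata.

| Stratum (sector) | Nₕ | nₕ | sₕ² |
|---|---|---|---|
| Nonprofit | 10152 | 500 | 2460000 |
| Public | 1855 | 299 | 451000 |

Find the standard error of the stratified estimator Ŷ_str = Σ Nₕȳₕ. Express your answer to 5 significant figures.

Var(Ŷ_str) = Σₕ Nₕ²(1 − fₕ)sₕ²/nₕ.
Nonprofit: 10152²·(1 − 500/10152)·2460000/500 = 4.8209655 × 10^11.
Public: 1855²·(1 − 299/1855)·451000/299 = 4.3537036 × 10^9.
Sum = 4.8645025 × 10^11.
SE = √(4.8645025 × 10^11) = 697460.

697460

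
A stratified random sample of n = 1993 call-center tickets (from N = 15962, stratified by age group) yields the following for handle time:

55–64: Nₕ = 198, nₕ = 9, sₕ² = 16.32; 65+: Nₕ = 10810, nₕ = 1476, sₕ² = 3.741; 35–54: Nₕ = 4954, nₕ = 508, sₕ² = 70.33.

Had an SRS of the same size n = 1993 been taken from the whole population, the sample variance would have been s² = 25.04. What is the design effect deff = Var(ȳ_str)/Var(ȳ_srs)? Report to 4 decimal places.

1.2040

Var(ȳ_str) = Σ Wₕ²(1−fₕ)sₕ²/nₕ with Wₕ = Nₕ/15962:
  55–64: (198/15962)²·(1−9/198)·16.32/9 = 2.6633609 × 10^-4
  65+: (10810/15962)²·(1−1476/10810)·3.741/1476 = 0.0010037377
  35–54: (4954/15962)²·(1−508/4954)·70.33/508 = 0.01196817
  → Var(ȳ_str) = 0.013238244.
Var(ȳ_srs) = (1 − 1993/15962)·25.04/1993 = 0.010995248.
deff = 0.013238244 / 0.010995248 = 1.2040.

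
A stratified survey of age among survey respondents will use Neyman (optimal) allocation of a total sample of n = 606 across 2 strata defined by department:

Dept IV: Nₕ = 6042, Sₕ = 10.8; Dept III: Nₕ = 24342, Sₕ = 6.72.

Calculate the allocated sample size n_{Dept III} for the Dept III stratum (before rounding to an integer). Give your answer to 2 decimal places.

433.19

Neyman allocation: nₕ = n·NₕSₕ / Σⱼ NⱼSⱼ.
Σ NⱼSⱼ = 6042·10.8 + 24342·6.72 = 228831.84.
n_{Dept III} = 606·24342·6.72 / 228831.84 = 433.19.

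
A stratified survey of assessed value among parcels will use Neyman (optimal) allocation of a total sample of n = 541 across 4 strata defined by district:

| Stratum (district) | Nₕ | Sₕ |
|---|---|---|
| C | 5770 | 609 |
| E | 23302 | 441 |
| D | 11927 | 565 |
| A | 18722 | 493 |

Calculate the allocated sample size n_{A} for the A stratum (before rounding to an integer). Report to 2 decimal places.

167.80

Neyman allocation: nₕ = n·NₕSₕ / Σⱼ NⱼSⱼ.
Σ NⱼSⱼ = 5770·609 + 23302·441 + 11927·565 + 18722·493 = 2.9758813 × 10^7.
n_{A} = 541·18722·493 / (2.9758813 × 10^7) = 167.80.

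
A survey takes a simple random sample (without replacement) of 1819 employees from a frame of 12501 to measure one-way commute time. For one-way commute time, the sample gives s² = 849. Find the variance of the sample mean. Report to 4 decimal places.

Under SRS without replacement, Var(ȳ) = (1 − f)·s²/n with f = n/N = 1819/12501 = 0.14550836.
Var(ȳ) = (1 − 0.14550836)·849/1819 = 0.85449164·0.46673997 = 0.3988254.

0.3988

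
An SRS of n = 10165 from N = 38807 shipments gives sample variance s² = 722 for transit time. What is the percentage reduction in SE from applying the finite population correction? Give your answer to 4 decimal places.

f = n/N = 10165/38807 = 0.26193728.
SE_no-fpc = √(s²/n) = 0.26651086; SE_fpc = √((1−f)s²/n) = 0.22896102.
Ratio = √(1−f) = 0.85910577. Reduction = 100·(1 − 0.85910577) = 14.0894%.

14.0894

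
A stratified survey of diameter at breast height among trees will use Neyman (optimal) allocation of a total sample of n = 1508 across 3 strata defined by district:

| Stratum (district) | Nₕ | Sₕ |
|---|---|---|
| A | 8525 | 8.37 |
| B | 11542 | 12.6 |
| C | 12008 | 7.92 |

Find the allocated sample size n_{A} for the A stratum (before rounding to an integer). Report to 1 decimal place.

345.0

Neyman allocation: nₕ = n·NₕSₕ / Σⱼ NⱼSⱼ.
Σ NⱼSⱼ = 8525·8.37 + 11542·12.6 + 12008·7.92 = 311886.81.
n_{A} = 1508·8525·8.37 / 311886.81 = 345.0.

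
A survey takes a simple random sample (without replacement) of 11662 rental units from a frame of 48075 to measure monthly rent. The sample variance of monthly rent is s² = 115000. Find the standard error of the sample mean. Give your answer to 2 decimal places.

2.73

Under SRS without replacement, Var(ȳ) = (1 − f)·s²/n with f = n/N = 11662/48075 = 0.24257930.
Var(ȳ) = (1 − 0.24257930)·115000/11662 = 0.75742070·9.8610873 = 7.4689916.
SE(ȳ) = √(7.4689916) = 2.73.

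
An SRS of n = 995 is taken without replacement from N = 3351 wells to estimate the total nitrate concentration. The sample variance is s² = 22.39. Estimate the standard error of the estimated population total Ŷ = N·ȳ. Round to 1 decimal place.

Var(Ŷ) = N²·Var(ȳ) = N²·(1 − n/N)·s²/n.
f = 995/3351 = 0.29692629; Var(ȳ) = 0.70307371·22.39/995 = 0.015820925.
Var(Ŷ) = 3351² · 0.015820925 = 177656.35.
SE(Ŷ) = √(177656.35) = 421.5.

421.5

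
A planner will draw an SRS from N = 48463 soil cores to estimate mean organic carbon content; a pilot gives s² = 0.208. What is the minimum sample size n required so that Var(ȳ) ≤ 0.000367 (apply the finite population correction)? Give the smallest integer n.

Without fpc, n₀ = s²/D = 0.208/0.000367 = 566.7575.
With fpc, (1 − n/N)·s²/n ≤ D requires n ≥ n₀/(1 + n₀/N) = 566.7575/(1 + 566.7575/48463) = 560.2061.
Rounding up, n = 561.

561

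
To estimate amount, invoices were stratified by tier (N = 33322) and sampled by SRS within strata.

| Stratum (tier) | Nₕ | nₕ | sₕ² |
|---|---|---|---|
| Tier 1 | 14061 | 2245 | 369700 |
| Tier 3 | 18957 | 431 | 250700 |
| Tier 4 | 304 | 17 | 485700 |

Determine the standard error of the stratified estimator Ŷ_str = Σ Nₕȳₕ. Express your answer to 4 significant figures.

483900

Var(Ŷ_str) = Σₕ Nₕ²(1 − fₕ)sₕ²/nₕ.
Tier 1: 14061²·(1 − 2245/14061)·369700/2245 = 2.7360233 × 10^10.
Tier 3: 18957²·(1 − 431/18957)·250700/431 = 2.0428117 × 10^11.
Tier 4: 304²·(1 − 17/304)·485700/17 = 2.4927267 × 10^9.
Sum = 2.3413413 × 10^11.
SE = √(2.3413413 × 10^11) = 483900.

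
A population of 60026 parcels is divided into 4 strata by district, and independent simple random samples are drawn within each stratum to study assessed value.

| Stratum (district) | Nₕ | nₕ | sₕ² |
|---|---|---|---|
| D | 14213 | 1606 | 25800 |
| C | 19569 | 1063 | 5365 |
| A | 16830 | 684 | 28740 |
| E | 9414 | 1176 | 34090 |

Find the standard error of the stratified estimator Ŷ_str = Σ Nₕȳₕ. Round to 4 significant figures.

Var(Ŷ_str) = Σₕ Nₕ²(1 − fₕ)sₕ²/nₕ.
D: 14213²·(1 − 1606/14213)·25800/1606 = 2.8785361 × 10^9.
C: 19569²·(1 − 1063/19569)·5365/1063 = 1.8277536 × 10^9.
A: 16830²·(1 − 684/16830)·28740/684 = 1.1417729 × 10^10.
E: 9414²·(1 − 1176/9414)·34090/1176 = 2.2481002 × 10^9.
Sum = 1.8372119 × 10^10.
SE = √(1.8372119 × 10^10) = 135500.

135500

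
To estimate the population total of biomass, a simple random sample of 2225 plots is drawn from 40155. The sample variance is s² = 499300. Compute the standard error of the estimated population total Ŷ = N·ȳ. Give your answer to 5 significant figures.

Var(Ŷ) = N²·Var(ȳ) = N²·(1 − n/N)·s²/n.
f = 2225/40155 = 0.05541029; Var(ȳ) = 0.94458971·499300/2225 = 211.97018.
Var(Ŷ) = 40155² · 211.97018 = 3.4178581 × 10^11.
SE(Ŷ) = √(3.4178581 × 10^11) = 584620.

584620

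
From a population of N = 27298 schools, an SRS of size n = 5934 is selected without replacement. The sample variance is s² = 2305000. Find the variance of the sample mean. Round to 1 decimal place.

Under SRS without replacement, Var(ȳ) = (1 − f)·s²/n with f = n/N = 5934/27298 = 0.21737856.
Var(ȳ) = (1 − 0.21737856)·2305000/5934 = 0.78262144·388.4395 = 304.00108.

304.0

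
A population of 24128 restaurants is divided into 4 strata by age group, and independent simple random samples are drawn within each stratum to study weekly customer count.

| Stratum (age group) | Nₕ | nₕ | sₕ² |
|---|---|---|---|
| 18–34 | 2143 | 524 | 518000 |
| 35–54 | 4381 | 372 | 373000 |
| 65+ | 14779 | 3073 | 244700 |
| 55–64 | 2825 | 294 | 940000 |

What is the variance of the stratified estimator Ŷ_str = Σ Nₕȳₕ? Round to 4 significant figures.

Var(Ŷ_str) = Σₕ Nₕ²(1 − fₕ)sₕ²/nₕ.
18–34: 2143²·(1 − 524/2143)·518000/524 = 3.4297897 × 10^9.
35–54: 4381²·(1 − 372/4381)·373000/372 = 1.7610643 × 10^10.
65+: 14779²·(1 − 3073/14779)·244700/3073 = 1.3776058 × 10^10.
55–64: 2825²·(1 − 294/2825)·940000/294 = 2.2860784 × 10^10.
Sum = 5.7677275 × 10^10.

5.768 × 10^10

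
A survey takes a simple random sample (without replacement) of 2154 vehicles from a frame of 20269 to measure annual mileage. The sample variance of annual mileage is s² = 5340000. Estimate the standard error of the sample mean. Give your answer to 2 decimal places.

47.07

Under SRS without replacement, Var(ȳ) = (1 − f)·s²/n with f = n/N = 2154/20269 = 0.10627066.
Var(ȳ) = (1 − 0.10627066)·5340000/2154 = 0.89372934·2479.1086 = 2215.6521.
SE(ȳ) = √(2215.6521) = 47.07.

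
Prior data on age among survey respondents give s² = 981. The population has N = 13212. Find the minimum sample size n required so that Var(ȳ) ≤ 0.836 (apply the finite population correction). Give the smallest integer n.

1078

Without fpc, n₀ = s²/D = 981/0.836 = 1173.4450.
With fpc, (1 − n/N)·s²/n ≤ D requires n ≥ n₀/(1 + n₀/N) = 1173.4450/(1 + 1173.4450/13212) = 1077.7251.
Rounding up, n = 1078.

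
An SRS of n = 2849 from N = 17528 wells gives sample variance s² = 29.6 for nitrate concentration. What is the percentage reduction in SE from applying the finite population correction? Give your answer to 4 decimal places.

8.4872

f = n/N = 2849/17528 = 0.16253994.
SE_no-fpc = √(s²/n) = 0.10192944; SE_fpc = √((1−f)s²/n) = 0.093278528.
Ratio = √(1−f) = 0.91512844. Reduction = 100·(1 − 0.91512844) = 8.4872%.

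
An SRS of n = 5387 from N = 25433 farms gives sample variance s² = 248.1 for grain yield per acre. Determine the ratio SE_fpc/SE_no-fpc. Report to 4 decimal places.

0.8878

f = n/N = 5387/25433 = 0.21181143.
SE_no-fpc = √(s²/n) = 0.21460503; SE_fpc = √((1−f)s²/n) = 0.19052631.
Ratio = √(1−f) = 0.88779985.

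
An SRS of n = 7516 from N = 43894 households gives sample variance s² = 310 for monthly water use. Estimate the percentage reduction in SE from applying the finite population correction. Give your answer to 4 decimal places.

f = n/N = 7516/43894 = 0.17123069.
SE_no-fpc = √(s²/n) = 0.2030895; SE_fpc = √((1−f)s²/n) = 0.18488611.
Ratio = √(1−f) = 0.91036768. Reduction = 100·(1 − 0.91036768) = 8.9632%.

8.9632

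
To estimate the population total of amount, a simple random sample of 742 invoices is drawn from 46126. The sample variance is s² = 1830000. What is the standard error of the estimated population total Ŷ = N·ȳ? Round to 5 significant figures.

2.2722 × 10^6

Var(Ŷ) = N²·Var(ȳ) = N²·(1 − n/N)·s²/n.
f = 742/46126 = 0.01608637; Var(ȳ) = 0.98391363·1830000/742 = 2426.6333.
Var(Ŷ) = 46126² · 2426.6333 = 5.1629241 × 10^12.
SE(Ŷ) = √(5.1629241 × 10^12) = 2.2722 × 10^6.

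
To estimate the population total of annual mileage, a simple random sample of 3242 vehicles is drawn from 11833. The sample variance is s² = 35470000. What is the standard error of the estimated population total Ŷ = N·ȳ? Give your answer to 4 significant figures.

1.055 × 10^6

Var(Ŷ) = N²·Var(ȳ) = N²·(1 − n/N)·s²/n.
f = 3242/11833 = 0.27397955; Var(ȳ) = 0.72602045·35470000/3242 = 7943.2281.
Var(Ŷ) = 11833² · 7943.2281 = 1.1122099 × 10^12.
SE(Ŷ) = √(1.1122099 × 10^12) = 1.055 × 10^6.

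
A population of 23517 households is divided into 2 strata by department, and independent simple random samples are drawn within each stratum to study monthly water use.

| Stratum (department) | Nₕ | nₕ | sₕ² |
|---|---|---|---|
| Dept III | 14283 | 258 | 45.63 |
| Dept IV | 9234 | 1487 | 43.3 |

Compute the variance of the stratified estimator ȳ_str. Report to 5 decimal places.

0.06783

Var(ȳ_str) = Σₕ Wₕ²(1 − fₕ)sₕ²/nₕ with Wₕ = Nₕ/N, N = 23517.
Dept III: Wₕ = 0.60734788; term = 0.60734788²·(1 − 0.01806343)·45.63/258 = 0.064060339.
Dept IV: Wₕ = 0.39265212; term = 0.39265212²·(1 − 0.16103530)·43.3/1487 = 0.0037664874.
Sum = 0.067826826.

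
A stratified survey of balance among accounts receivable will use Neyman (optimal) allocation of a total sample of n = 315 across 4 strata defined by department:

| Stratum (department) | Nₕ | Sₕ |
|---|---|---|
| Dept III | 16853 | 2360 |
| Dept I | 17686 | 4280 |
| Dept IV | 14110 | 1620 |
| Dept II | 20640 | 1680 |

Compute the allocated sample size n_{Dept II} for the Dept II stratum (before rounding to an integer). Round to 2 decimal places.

Neyman allocation: nₕ = n·NₕSₕ / Σⱼ NⱼSⱼ.
Σ NⱼSⱼ = 16853·2360 + 17686·4280 + 14110·1620 + 20640·1680 = 1.7300256 × 10^8.
n_{Dept II} = 315·20640·1680 / (1.7300256 × 10^8) = 63.14.

63.14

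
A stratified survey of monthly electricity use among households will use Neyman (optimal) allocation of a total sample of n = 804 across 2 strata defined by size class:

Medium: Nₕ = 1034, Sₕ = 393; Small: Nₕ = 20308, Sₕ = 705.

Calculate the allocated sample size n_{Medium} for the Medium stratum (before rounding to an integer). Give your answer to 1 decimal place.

Neyman allocation: nₕ = n·NₕSₕ / Σⱼ NⱼSⱼ.
Σ NⱼSⱼ = 1034·393 + 20308·705 = 1.4723502 × 10^7.
n_{Medium} = 804·1034·393 / (1.4723502 × 10^7) = 22.2.

22.2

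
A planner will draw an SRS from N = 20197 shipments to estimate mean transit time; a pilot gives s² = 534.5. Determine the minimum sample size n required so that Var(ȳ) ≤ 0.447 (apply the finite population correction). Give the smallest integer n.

Without fpc, n₀ = s²/D = 534.5/0.447 = 1195.7494.
With fpc, (1 − n/N)·s²/n ≤ D requires n ≥ n₀/(1 + n₀/N) = 1195.7494/(1 + 1195.7494/20197) = 1128.9129.
Rounding up, n = 1129.

1129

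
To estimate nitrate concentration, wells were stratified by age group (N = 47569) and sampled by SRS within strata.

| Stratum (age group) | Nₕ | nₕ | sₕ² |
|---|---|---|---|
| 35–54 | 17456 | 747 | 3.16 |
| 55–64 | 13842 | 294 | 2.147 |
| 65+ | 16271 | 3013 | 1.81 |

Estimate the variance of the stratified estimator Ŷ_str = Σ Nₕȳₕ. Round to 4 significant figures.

Var(Ŷ_str) = Σₕ Nₕ²(1 − fₕ)sₕ²/nₕ.
35–54: 17456²·(1 − 747/17456)·3.16/747 = 1.233848 × 10^6.
55–64: 13842²·(1 − 294/13842)·2.147/294 = 1.3694896 × 10^6.
65+: 16271²·(1 − 3013/16271)·1.81/3013 = 129590.06.
Sum = 2.7329277 × 10^6.

2.733 × 10^6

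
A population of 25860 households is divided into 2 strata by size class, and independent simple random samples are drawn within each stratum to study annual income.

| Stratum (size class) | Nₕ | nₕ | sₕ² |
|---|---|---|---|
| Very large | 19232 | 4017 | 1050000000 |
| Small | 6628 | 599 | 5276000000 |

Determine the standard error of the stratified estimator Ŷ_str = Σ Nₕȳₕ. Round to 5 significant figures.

2.0699 × 10^7

Var(Ŷ_str) = Σₕ Nₕ²(1 − fₕ)sₕ²/nₕ.
Very large: 19232²·(1 − 4017/19232)·1050000000/4017 = 7.6486339 × 10^13.
Small: 6628²·(1 − 599/6628)·5276000000/599 = 3.5197008 × 10^14.
Sum = 4.2845642 × 10^14.
SE = √(4.2845642 × 10^14) = 2.0699 × 10^7.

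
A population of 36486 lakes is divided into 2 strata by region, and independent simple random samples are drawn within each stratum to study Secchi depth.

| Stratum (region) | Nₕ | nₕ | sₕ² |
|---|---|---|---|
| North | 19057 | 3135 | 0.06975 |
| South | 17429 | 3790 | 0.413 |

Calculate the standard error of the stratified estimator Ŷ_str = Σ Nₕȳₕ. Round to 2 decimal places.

180.71

Var(Ŷ_str) = Σₕ Nₕ²(1 − fₕ)sₕ²/nₕ.
North: 19057²·(1 − 3135/19057)·0.06975/3135 = 6750.8556.
South: 17429²·(1 − 3790/17429)·0.413/3790 = 25903.941.
Sum = 32654.797.
SE = √(32654.797) = 180.71.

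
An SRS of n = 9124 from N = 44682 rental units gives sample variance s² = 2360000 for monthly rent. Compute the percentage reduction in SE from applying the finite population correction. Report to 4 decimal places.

f = n/N = 9124/44682 = 0.20419856.
SE_no-fpc = √(s²/n) = 16.082863; SE_fpc = √((1−f)s²/n) = 14.347153.
Ratio = √(1−f) = 0.89207704. Reduction = 100·(1 − 0.89207704) = 10.7923%.

10.7923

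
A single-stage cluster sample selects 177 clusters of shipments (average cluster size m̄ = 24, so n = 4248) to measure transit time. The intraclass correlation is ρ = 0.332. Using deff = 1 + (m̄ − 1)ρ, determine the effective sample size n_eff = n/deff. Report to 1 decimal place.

491.9

deff = 1 + (24 − 1)·0.332 = 1 + 7.636 = 8.636.
n_eff = 4248 / 8.636 = 491.9.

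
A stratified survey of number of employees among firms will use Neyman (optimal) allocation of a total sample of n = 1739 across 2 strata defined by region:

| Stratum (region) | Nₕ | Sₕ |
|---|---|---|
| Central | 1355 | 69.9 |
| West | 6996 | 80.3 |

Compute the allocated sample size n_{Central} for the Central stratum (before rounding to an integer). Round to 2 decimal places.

250.89

Neyman allocation: nₕ = n·NₕSₕ / Σⱼ NⱼSⱼ.
Σ NⱼSⱼ = 1355·69.9 + 6996·80.3 = 656493.3.
n_{Central} = 1739·1355·69.9 / 656493.3 = 250.89.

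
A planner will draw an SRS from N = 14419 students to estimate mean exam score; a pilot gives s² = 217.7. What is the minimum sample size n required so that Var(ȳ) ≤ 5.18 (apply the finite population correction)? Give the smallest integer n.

42

Without fpc, n₀ = s²/D = 217.7/5.18 = 42.0270.
With fpc, (1 − n/N)·s²/n ≤ D requires n ≥ n₀/(1 + n₀/N) = 42.0270/(1 + 42.0270/14419) = 41.9049.
Rounding up, n = 42.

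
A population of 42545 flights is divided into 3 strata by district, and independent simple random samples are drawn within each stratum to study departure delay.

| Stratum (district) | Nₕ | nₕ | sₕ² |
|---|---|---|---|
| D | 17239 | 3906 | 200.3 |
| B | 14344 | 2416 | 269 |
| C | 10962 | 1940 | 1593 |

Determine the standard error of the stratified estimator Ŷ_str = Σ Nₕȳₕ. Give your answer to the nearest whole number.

10585

Var(Ŷ_str) = Σₕ Nₕ²(1 − fₕ)sₕ²/nₕ.
D: 17239²·(1 − 3906/17239)·200.3/3906 = 1.1786603 × 10^7.
B: 14344²·(1 − 2416/14344)·269/2416 = 1.9049924 × 10^7.
C: 10962²·(1 − 1940/10962)·1593/1940 = 8.1209468 × 10^7.
Sum = 1.12046 × 10^8.
SE = √(1.12046 × 10^8) = 10585.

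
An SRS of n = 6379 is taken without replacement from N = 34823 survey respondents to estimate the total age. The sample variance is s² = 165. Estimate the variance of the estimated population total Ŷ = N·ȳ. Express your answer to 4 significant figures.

2.562 × 10^7

Var(Ŷ) = N²·Var(ȳ) = N²·(1 − n/N)·s²/n.
f = 6379/34823 = 0.18318353; Var(ȳ) = 0.81681647·165/6379 = 0.021127876.
Var(Ŷ) = 34823² · 0.021127876 = 2.5620536 × 10^7.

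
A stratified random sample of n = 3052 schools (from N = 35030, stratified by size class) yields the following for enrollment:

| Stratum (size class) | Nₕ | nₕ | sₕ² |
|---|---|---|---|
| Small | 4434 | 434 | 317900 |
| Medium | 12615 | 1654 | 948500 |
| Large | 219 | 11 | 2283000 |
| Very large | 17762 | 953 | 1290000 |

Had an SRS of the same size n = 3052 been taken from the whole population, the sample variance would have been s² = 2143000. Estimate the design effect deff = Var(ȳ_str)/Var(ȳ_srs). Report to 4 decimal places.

Var(ȳ_str) = Σ Wₕ²(1−fₕ)sₕ²/nₕ with Wₕ = Nₕ/35030:
  Small: (4434/35030)²·(1−434/4434)·317900/434 = 10.58708
  Medium: (12615/35030)²·(1−1654/12615)·948500/1654 = 64.618815
  Large: (219/35030)²·(1−11/219)·2283000/11 = 7.704428
  Very large: (17762/35030)²·(1−953/17762)·1290000/953 = 329.3444
  → Var(ȳ_str) = 412.25472.
Var(ȳ_srs) = (1 − 3052/35030)·2143000/3052 = 640.98638.
deff = 412.25472 / 640.98638 = 0.6432.

0.6432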